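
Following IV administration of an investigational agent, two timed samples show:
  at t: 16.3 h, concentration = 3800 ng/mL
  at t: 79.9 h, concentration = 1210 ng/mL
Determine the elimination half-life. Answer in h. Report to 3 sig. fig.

38.5 h

k = ln(C₁/C₂) / (t₂ − t₁) = ln(3800/1210) / (79.9 − 16.3)
  = 1.144 / 63.60 = 0.01799 h⁻¹
t½ = ln2 / k = 0.693147 / 0.01799 = 38.53 h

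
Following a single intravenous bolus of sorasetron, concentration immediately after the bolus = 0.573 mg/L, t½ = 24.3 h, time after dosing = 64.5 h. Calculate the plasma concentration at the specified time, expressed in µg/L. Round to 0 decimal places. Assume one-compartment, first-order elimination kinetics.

k = ln2 / t½ = 0.693147 / 24.3 = 0.02852 h⁻¹
C = C₀ · e^(−k·t) = 0.5730 × e^(−0.02852 × 64.5)
  = 0.5730 × 0.1589 = 0.09105 mg/L
Convert: 0.09105 mg/L × 1000 = 91.05 µg/L

91 µg/L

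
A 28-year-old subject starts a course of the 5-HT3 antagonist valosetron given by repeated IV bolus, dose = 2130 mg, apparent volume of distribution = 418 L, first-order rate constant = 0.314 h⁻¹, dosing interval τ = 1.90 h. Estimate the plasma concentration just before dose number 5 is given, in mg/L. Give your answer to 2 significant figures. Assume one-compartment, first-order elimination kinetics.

5.7 mg/L

C₀ per dose = Dose / Vd = 2130 / 418 = 5.096 mg/L
Fraction remaining after one interval: r = e^(−kτ) = e^(−0.3140 × 1.90) = 0.5507
Before dose 5, 4 doses have been given (aged 1τ, 2τ, 3τ, 4τ).
C_trough = C₀ × (r + r² + … + r^4) = C₀ × r(1−r^4)/(1−r)
        = 5.096 × 0.5507 × (1 − 0.09197) / (1 − 0.5507) = 5.672 mg/L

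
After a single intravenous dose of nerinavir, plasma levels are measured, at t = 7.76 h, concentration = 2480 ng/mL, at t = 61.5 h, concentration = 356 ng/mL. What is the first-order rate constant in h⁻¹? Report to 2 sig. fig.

k = ln(C₁/C₂) / (t₂ − t₁) = ln(2480/356) / (61.5 − 7.76)
  = 1.941 / 53.74 = 0.03612 h⁻¹

0.036 h⁻¹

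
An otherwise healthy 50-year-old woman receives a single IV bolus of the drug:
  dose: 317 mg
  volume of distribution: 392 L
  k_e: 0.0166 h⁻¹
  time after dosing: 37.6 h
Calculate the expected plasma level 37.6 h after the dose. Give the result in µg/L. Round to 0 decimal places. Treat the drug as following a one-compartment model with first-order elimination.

C₀ = Dose / Vd = 317.0 / 392 = 0.8087 mg/L
C = C₀ · e^(−k·t) = 0.8087 × e^(−0.01660 × 37.6)
  = 0.8087 × 0.5357 = 0.4332 mg/L
Convert: 0.4332 mg/L × 1000 = 433.2 µg/L

433 µg/L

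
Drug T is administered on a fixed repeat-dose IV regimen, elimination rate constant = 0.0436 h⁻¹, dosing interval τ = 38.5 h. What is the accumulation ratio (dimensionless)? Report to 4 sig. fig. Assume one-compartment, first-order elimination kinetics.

e^(−kτ) = e^(−0.04360 × 38.5) = 0.1866
Accumulation ratio R = 1 / (1 − e^(−kτ)) = 1 / (1 − 0.1866) = 1.229

1.229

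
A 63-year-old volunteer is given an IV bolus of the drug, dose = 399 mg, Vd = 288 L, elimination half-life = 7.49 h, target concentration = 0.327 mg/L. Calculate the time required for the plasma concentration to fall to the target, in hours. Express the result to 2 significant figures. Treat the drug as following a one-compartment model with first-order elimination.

16 h

C₀ = Dose / Vd = 399.0 / 288 = 1.385 mg/L
k = ln2 / t½ = 0.693147 / 7.49 = 0.09254 h⁻¹
t = ln(C₀ / C) / k = ln(1.385 / 0.327) / 0.09254
  = ln(4.235) / 0.09254 = 1.443 / 0.09254 = 15.59 h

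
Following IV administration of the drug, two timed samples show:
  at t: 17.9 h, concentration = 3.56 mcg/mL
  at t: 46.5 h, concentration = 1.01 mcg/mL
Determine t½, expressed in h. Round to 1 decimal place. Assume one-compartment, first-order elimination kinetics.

15.7 h

k = ln(C₁/C₂) / (t₂ − t₁) = ln(3.56/1.01) / (46.5 − 17.9)
  = 1.260 / 28.60 = 0.04406 h⁻¹
t½ = ln2 / k = 0.693147 / 0.04406 = 15.73 h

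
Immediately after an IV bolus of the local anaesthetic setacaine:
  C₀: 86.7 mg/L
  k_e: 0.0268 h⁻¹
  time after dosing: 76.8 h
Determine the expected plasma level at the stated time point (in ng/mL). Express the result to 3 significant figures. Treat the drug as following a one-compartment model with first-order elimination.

C = C₀ · e^(−k·t) = 86.70 × e^(−0.02680 × 76.8)
  = 86.70 × 0.1277 = 11.07 mg/L
Convert: 11.07 mg/L × 1000 = 11070 ng/mL

11100 ng/mL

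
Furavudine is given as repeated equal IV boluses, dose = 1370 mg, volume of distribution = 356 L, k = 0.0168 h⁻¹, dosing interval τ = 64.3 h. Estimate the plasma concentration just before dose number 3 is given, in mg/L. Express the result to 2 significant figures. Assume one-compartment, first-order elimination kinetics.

C₀ per dose = Dose / Vd = 1370 / 356 = 3.848 mg/L
Fraction remaining after one interval: r = e^(−kτ) = e^(−0.01680 × 64.3) = 0.3395
Before dose 3, 2 doses have been given (aged 1τ, 2τ).
C_trough = C₀ × (r + r²) = 3.848 × (0.3395 + 0.1153) = 1.750 mg/L

1.8 mg/L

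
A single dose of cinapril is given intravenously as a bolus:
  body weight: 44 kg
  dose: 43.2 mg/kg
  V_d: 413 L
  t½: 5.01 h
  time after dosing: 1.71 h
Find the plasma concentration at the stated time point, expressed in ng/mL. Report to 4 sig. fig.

Total dose = 43.2 × 44 = 1901 mg
C₀ = Dose / Vd = 1901 / 413 = 4.603 mg/L
k = ln2 / t½ = 0.693147 / 5.01 = 0.1384 h⁻¹
C = C₀ · e^(−k·t) = 4.603 × e^(−0.1384 × 1.71)
  = 4.603 × 0.7893 = 3.633 mg/L
Convert: 3.633 mg/L × 1000 = 3633 ng/mL

3633 ng/mL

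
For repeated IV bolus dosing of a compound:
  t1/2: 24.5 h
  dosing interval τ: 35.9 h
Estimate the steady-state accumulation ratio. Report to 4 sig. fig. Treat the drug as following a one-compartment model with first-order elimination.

1.568

k = ln2 / t½ = 0.693147 / 24.5 = 0.02829 h⁻¹
e^(−kτ) = e^(−0.02829 × 35.9) = 0.3622
Accumulation ratio R = 1 / (1 − e^(−kτ)) = 1 / (1 − 0.3622) = 1.568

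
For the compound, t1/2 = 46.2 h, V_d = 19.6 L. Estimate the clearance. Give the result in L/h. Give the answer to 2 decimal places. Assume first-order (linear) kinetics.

k = ln2 / t½ = 0.693147 / 46.2 = 0.01500 h⁻¹
CL = k × Vd = 0.01500 × 19.6 = 0.2940 L/h

0.29 L/h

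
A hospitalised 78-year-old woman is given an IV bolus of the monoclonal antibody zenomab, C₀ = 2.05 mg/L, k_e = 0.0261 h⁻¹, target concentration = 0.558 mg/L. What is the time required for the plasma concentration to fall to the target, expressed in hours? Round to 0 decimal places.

50 h

t = ln(C₀ / C) / k = ln(2.050 / 0.558) / 0.02610
  = ln(3.674) / 0.02610 = 1.301 / 0.02610 = 49.85 h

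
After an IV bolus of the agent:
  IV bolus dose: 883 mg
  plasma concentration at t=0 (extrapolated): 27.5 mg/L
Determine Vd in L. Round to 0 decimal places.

Vd = Dose / C₀ = 883.0 / 27.5 = 32.11 L

32 L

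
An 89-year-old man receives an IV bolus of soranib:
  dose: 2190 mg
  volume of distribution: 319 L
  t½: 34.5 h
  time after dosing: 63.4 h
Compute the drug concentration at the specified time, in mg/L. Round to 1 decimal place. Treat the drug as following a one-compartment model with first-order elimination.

1.9 mg/L

C₀ = Dose / Vd = 2190 / 319 = 6.865 mg/L
k = ln2 / t½ = 0.693147 / 34.5 = 0.02009 h⁻¹
C = C₀ · e^(−k·t) = 6.865 × e^(−0.02009 × 63.4)
  = 6.865 × 0.2798 = 1.921 mg/L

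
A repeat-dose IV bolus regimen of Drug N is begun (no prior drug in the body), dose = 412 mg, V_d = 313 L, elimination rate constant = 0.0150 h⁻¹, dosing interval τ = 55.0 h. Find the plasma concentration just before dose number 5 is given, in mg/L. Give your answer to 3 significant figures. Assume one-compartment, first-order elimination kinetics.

C₀ per dose = Dose / Vd = 412 / 313 = 1.316 mg/L
Fraction remaining after one interval: r = e^(−kτ) = e^(−0.01500 × 55.0) = 0.4382
Before dose 5, 4 doses have been given (aged 1τ, 2τ, 3τ, 4τ).
C_trough = C₀ × (r + r² + … + r^4) = C₀ × r(1−r^4)/(1−r)
        = 1.316 × 0.4382 × (1 − 0.03687) / (1 − 0.4382) = 0.9886 mg/L

0.989 mg/L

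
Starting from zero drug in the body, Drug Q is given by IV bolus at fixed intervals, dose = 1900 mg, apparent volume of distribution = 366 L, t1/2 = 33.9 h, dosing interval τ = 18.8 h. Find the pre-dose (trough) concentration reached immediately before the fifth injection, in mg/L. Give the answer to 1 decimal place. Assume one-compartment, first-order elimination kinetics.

C₀ per dose = Dose / Vd = 1900 / 366 = 5.191 mg/L
k = ln2 / t½ = 0.693147 / 33.9 = 0.02045 h⁻¹
Fraction remaining after one interval: r = e^(−kτ) = e^(−0.02045 × 18.8) = 0.6808
Before dose 5, 4 doses have been given (aged 1τ, 2τ, 3τ, 4τ).
C_trough = C₀ × (r + r² + … + r^4) = C₀ × r(1−r^4)/(1−r)
        = 5.191 × 0.6808 × (1 − 0.2148) / (1 − 0.6808) = 8.693 mg/L

8.7 mg/L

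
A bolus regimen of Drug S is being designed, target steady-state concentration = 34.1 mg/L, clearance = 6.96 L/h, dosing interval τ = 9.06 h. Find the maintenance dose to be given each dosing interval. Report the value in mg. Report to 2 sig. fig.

2200 mg

At steady state, Dose/τ = Css × CL.
Dose = Css × CL × τ = 34.1 × 6.960 × 9.06 = 2150 mg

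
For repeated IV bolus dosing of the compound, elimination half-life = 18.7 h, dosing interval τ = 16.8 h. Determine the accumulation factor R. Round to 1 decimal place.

k = ln2 / t½ = 0.693147 / 18.7 = 0.03707 h⁻¹
e^(−kτ) = e^(−0.03707 × 16.8) = 0.5365
Accumulation ratio R = 1 / (1 − e^(−kτ)) = 1 / (1 − 0.5365) = 2.157

2.2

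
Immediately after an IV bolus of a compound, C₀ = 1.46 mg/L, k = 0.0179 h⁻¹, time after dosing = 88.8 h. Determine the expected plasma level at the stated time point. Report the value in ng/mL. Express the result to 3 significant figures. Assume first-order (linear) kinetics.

C = C₀ · e^(−k·t) = 1.460 × e^(−0.01790 × 88.8)
  = 1.460 × 0.2040 = 0.2978 mg/L
Convert: 0.2978 mg/L × 1000 = 297.8 ng/mL

298 ng/mL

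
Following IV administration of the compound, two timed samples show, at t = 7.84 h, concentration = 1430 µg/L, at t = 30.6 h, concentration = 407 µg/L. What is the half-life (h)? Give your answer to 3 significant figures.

k = ln(C₁/C₂) / (t₂ − t₁) = ln(1430/407) / (30.6 − 7.84)
  = 1.257 / 22.76 = 0.05523 h⁻¹
t½ = ln2 / k = 0.693147 / 0.05523 = 12.55 h

12.6 h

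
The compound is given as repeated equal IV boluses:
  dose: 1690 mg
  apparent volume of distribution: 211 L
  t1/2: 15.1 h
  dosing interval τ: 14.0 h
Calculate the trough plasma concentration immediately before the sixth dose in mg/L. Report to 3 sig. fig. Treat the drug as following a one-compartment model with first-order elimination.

C₀ per dose = Dose / Vd = 1690 / 211 = 8.009 mg/L
k = ln2 / t½ = 0.693147 / 15.1 = 0.04590 h⁻¹
Fraction remaining after one interval: r = e^(−kτ) = e^(−0.04590 × 14.0) = 0.5259
Before dose 6, 5 doses have been given (aged 1τ, 2τ, 3τ, 4τ, 5τ).
C_trough = C₀ × (r + r² + … + r^5) = C₀ × r(1−r^5)/(1−r)
        = 8.009 × 0.5259 × (1 − 0.04023) / (1 − 0.5259) = 8.527 mg/L

8.53 mg/L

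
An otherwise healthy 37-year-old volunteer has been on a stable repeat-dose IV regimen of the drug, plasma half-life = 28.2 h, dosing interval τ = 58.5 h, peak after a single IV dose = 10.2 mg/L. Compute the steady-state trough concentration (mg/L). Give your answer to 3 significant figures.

k = ln2 / t½ = 0.693147 / 28.2 = 0.02458 h⁻¹
e^(−kτ) = e^(−0.02458 × 58.5) = 0.2374
Accumulation ratio R = 1 / (1 − e^(−kτ)) = 1 / (1 − 0.2374) = 1.311
Steady-state trough = C₀ × R × e^(−kτ) = 10.2 × 1.311 × 0.2374 = 3.175 mg/L

3.18 mg/L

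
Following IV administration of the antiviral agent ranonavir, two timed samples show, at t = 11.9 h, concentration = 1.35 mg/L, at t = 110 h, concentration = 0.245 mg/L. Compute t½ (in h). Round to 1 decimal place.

k = ln(C₁/C₂) / (t₂ − t₁) = ln(1.35/0.245) / (110 − 11.9)
  = 1.707 / 98.10 = 0.01740 h⁻¹
t½ = ln2 / k = 0.693147 / 0.01740 = 39.84 h

39.8 h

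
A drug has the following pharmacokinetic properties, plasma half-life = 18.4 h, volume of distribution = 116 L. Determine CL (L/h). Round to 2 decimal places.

4.37 L/h

k = ln2 / t½ = 0.693147 / 18.4 = 0.03767 h⁻¹
CL = k × Vd = 0.03767 × 116 = 4.370 L/h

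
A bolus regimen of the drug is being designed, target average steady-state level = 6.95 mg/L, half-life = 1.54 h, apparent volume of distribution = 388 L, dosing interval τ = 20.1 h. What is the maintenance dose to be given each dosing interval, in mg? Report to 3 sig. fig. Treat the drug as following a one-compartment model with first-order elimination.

k = ln2 / t½ = 0.693147 / 1.54 = 0.4501 h⁻¹
CL = k × Vd = 0.4501 × 388 = 174.6 L/h
At steady state, Dose/τ = Css × CL.
Dose = Css × CL × τ = 6.95 × 174.6 × 20.1 = 24390 mg

24400 mg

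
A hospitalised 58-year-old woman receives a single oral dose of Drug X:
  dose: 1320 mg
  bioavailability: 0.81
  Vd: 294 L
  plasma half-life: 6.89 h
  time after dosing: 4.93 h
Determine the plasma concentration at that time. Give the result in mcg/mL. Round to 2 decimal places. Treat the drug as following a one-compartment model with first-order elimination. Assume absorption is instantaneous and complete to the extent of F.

2.21 mcg/mL

Amount reaching circulation = F × Dose = 0.81 × 1320 = 1069 mg
C₀ = F·Dose / Vd = 1069 / 294 = 3.636 mg/L
k = ln2 / t½ = 0.693147 / 6.89 = 0.1006 h⁻¹
C = C₀ · e^(−k·t) = 3.636 × e^(−0.1006 × 4.93)
  = 3.636 × 0.6090 = 2.214 mg/L
(2.214 mg/L = 2.214 mcg/mL)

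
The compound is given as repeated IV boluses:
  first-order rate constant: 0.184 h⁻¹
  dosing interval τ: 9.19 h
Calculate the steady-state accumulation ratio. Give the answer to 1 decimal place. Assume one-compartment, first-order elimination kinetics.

e^(−kτ) = e^(−0.1840 × 9.19) = 0.1843
Accumulation ratio R = 1 / (1 − e^(−kτ)) = 1 / (1 − 0.1843) = 1.226

1.2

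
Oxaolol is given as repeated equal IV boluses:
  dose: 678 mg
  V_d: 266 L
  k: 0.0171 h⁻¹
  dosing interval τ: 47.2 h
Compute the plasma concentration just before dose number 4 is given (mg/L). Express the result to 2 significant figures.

C₀ per dose = Dose / Vd = 678 / 266 = 2.549 mg/L
Fraction remaining after one interval: r = e^(−kτ) = e^(−0.01710 × 47.2) = 0.4461
Before dose 4, 3 doses have been given (aged 1τ, 2τ, 3τ).
C_trough = C₀ × (r + r² + … + r^3) = C₀ × r(1−r^3)/(1−r)
        = 2.549 × 0.4461 × (1 − 0.08878) / (1 − 0.4461) = 1.871 mg/L

1.9 mg/L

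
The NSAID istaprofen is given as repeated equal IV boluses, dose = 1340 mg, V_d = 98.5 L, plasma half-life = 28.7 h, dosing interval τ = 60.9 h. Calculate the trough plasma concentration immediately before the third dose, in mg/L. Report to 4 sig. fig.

C₀ per dose = Dose / Vd = 1340 / 98.5 = 13.60 mg/L
k = ln2 / t½ = 0.693147 / 28.7 = 0.02415 h⁻¹
Fraction remaining after one interval: r = e^(−kτ) = e^(−0.02415 × 60.9) = 0.2298
Before dose 3, 2 doses have been given (aged 1τ, 2τ).
C_trough = C₀ × (r + r²) = 13.60 × (0.2298 + 0.05281) = 3.843 mg/L

3.843 mg/L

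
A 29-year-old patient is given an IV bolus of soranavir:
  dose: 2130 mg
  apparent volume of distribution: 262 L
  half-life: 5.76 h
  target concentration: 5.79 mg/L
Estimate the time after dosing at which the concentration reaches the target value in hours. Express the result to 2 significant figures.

C₀ = Dose / Vd = 2130 / 262 = 8.130 mg/L
k = ln2 / t½ = 0.693147 / 5.76 = 0.1203 h⁻¹
t = ln(C₀ / C) / k = ln(8.130 / 5.79) / 0.1203
  = ln(1.404) / 0.1203 = 0.3393 / 0.1203 = 2.820 h

2.8 h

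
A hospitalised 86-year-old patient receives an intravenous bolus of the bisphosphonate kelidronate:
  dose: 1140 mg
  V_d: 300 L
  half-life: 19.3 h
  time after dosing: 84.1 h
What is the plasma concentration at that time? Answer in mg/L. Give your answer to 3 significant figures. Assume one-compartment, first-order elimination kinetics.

C₀ = Dose / Vd = 1140 / 300 = 3.800 mg/L
k = ln2 / t½ = 0.693147 / 19.3 = 0.03591 h⁻¹
C = C₀ · e^(−k·t) = 3.800 × e^(−0.03591 × 84.1)
  = 3.800 × 0.04880 = 0.1854 mg/L

0.185 mg/L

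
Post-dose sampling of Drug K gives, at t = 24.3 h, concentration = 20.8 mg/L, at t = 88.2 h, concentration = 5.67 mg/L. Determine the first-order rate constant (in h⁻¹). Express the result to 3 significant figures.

0.0203 h⁻¹

k = ln(C₁/C₂) / (t₂ − t₁) = ln(20.8/5.67) / (88.2 − 24.3)
  = 1.300 / 63.90 = 0.02034 h⁻¹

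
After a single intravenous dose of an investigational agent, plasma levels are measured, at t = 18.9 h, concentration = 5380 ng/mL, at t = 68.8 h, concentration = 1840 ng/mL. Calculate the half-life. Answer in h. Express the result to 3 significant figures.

32.2 h

k = ln(C₁/C₂) / (t₂ − t₁) = ln(5380/1840) / (68.8 − 18.9)
  = 1.073 / 49.90 = 0.02150 h⁻¹
t½ = ln2 / k = 0.693147 / 0.02150 = 32.24 h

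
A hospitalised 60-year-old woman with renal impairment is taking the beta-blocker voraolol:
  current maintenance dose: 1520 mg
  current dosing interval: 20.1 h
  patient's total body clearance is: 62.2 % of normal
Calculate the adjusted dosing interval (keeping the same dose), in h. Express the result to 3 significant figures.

32.3 h

To keep the same average steady-state level, dosing rate must scale with clearance.
CL ratio = 62.2 / 100 = 0.6220
New interval (same dose) = 20.1 / 0.6220 = 32.32 h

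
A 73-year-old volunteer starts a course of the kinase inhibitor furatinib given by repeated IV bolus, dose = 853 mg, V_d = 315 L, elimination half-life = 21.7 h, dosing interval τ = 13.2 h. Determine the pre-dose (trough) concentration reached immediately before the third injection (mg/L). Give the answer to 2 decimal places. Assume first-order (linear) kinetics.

2.94 mg/L

C₀ per dose = Dose / Vd = 853 / 315 = 2.708 mg/L
k = ln2 / t½ = 0.693147 / 21.7 = 0.03194 h⁻¹
Fraction remaining after one interval: r = e^(−kτ) = e^(−0.03194 × 13.2) = 0.6560
Before dose 3, 2 doses have been given (aged 1τ, 2τ).
C_trough = C₀ × (r + r²) = 2.708 × (0.6560 + 0.4303) = 2.942 mg/L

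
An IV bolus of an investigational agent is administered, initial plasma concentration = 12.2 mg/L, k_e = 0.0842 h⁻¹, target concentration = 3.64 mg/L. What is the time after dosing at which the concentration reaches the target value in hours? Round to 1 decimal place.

14.4 h

t = ln(C₀ / C) / k = ln(12.20 / 3.64) / 0.08420
  = ln(3.352) / 0.08420 = 1.210 / 0.08420 = 14.37 h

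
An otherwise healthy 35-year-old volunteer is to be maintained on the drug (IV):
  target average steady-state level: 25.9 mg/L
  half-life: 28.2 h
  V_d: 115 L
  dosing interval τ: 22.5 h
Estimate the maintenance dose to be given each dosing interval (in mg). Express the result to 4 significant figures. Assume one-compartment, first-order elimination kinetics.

k = ln2 / t½ = 0.693147 / 28.2 = 0.02458 h⁻¹
CL = k × Vd = 0.02458 × 115 = 2.827 L/h
At steady state, Dose/τ = Css × CL.
Dose = Css × CL × τ = 25.9 × 2.827 × 22.5 = 1647 mg

1647 mg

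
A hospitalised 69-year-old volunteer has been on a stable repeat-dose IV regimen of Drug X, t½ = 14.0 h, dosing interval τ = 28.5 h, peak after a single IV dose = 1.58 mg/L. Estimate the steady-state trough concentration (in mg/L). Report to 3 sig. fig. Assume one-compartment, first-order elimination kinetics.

k = ln2 / t½ = 0.693147 / 14.0 = 0.04951 h⁻¹
e^(−kτ) = e^(−0.04951 × 28.5) = 0.2439
Accumulation ratio R = 1 / (1 − e^(−kτ)) = 1 / (1 − 0.2439) = 1.323
Steady-state trough = C₀ × R × e^(−kτ) = 1.58 × 1.323 × 0.2439 = 0.5098 mg/L

0.510 mg/L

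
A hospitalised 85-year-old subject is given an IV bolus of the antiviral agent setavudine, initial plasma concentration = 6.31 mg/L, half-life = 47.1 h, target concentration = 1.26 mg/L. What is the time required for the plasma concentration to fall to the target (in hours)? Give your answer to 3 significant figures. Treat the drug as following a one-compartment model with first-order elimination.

k = ln2 / t½ = 0.693147 / 47.1 = 0.01472 h⁻¹
t = ln(C₀ / C) / k = ln(6.310 / 1.26) / 0.01472
  = ln(5.008) / 0.01472 = 1.611 / 0.01472 = 109.4 h

109 h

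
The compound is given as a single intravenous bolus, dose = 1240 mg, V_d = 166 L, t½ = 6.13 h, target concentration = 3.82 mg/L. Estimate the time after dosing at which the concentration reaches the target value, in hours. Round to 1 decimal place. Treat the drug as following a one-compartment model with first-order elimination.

5.9 h

C₀ = Dose / Vd = 1240 / 166 = 7.470 mg/L
k = ln2 / t½ = 0.693147 / 6.13 = 0.1131 h⁻¹
t = ln(C₀ / C) / k = ln(7.470 / 3.82) / 0.1131
  = ln(1.955) / 0.1131 = 0.6704 / 0.1131 = 5.927 h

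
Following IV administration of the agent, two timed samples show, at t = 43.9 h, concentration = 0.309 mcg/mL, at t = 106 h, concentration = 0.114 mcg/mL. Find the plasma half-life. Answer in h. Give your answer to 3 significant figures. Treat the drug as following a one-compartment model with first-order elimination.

k = ln(C₁/C₂) / (t₂ − t₁) = ln(0.309/0.114) / (106 − 43.9)
  = 0.9971 / 62.10 = 0.01606 h⁻¹
t½ = ln2 / k = 0.693147 / 0.01606 = 43.16 h

43.2 h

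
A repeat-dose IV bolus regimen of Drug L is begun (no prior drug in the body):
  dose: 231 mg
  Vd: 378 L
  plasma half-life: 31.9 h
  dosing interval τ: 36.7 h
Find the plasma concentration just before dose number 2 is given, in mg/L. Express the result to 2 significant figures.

C₀ per dose = Dose / Vd = 231 / 378 = 0.6111 mg/L
k = ln2 / t½ = 0.693147 / 31.9 = 0.02173 h⁻¹
Fraction remaining after one interval: r = e^(−kτ) = e^(−0.02173 × 36.7) = 0.4505
Before dose 2, 1 dose has been given (aged 1τ).
C_trough = C₀ × r = 0.6111 × 0.4505 = 0.2753 mg/L

0.28 mg/L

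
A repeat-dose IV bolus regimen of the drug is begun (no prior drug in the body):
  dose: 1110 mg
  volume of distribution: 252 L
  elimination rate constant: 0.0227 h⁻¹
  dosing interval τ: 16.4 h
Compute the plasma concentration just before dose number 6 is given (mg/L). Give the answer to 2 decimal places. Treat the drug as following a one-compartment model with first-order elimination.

C₀ per dose = Dose / Vd = 1110 / 252 = 4.405 mg/L
Fraction remaining after one interval: r = e^(−kτ) = e^(−0.02270 × 16.4) = 0.6892
Before dose 6, 5 doses have been given (aged 1τ, 2τ, 3τ, 4τ, 5τ).
C_trough = C₀ × (r + r² + … + r^5) = C₀ × r(1−r^5)/(1−r)
        = 4.405 × 0.6892 × (1 − 0.1555) / (1 − 0.6892) = 8.249 mg/L

8.25 mg/L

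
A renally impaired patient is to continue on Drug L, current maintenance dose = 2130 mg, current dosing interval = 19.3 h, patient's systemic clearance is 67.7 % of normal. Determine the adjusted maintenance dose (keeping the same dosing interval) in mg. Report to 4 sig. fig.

1442 mg

To keep the same average steady-state level, dosing rate must scale with clearance.
CL ratio = 67.7 / 100 = 0.6770
New dose (same interval) = 2130 × 0.6770 = 1442 mg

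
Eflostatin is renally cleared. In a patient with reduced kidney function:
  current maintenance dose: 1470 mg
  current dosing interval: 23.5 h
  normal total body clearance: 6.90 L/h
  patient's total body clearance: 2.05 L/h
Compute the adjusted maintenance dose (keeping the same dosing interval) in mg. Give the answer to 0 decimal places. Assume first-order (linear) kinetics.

437 mg

To keep the same average steady-state level, dosing rate must scale with clearance.
CL ratio = 2.05 / 6.90 = 0.2971
New dose (same interval) = 1470 × 0.2971 = 436.7 mg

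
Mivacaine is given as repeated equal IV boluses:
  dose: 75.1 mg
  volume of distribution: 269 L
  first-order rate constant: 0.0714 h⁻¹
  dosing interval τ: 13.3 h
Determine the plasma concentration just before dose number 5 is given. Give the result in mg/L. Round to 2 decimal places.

0.17 mg/L

C₀ per dose = Dose / Vd = 75.1 / 269 = 0.2792 mg/L
Fraction remaining after one interval: r = e^(−kτ) = e^(−0.07140 × 13.3) = 0.3869
Before dose 5, 4 doses have been given (aged 1τ, 2τ, 3τ, 4τ).
C_trough = C₀ × (r + r² + … + r^4) = C₀ × r(1−r^4)/(1−r)
        = 0.2792 × 0.3869 × (1 − 0.02241) / (1 − 0.3869) = 0.1722 mg/L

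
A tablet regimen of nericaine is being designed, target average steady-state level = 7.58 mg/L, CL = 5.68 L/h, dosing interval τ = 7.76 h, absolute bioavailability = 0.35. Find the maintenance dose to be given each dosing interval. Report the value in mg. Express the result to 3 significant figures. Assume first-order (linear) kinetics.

At steady state, F × (Dose/τ) = Css × CL.
Dose = Css × CL × τ / F = 7.58 × 5.680 × 7.76 / 0.35 = 954.6 mg

955 mg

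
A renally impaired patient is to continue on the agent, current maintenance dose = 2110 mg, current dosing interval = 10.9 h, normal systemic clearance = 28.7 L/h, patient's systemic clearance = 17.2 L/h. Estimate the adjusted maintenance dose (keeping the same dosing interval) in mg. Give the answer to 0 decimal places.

To keep the same average steady-state level, dosing rate must scale with clearance.
CL ratio = 17.2 / 28.7 = 0.5993
New dose (same interval) = 2110 × 0.5993 = 1265 mg

1265 mg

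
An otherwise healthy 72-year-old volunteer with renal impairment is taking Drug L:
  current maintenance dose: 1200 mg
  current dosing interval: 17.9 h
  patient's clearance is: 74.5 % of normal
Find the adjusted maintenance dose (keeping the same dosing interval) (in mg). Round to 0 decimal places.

894 mg

To keep the same average steady-state level, dosing rate must scale with clearance.
CL ratio = 74.5 / 100 = 0.7450
New dose (same interval) = 1200 × 0.7450 = 894.0 mg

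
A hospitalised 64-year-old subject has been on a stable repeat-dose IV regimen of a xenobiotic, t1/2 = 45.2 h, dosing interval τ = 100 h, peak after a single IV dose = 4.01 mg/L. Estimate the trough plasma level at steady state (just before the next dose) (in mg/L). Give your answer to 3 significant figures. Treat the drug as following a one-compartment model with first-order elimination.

k = ln2 / t½ = 0.693147 / 45.2 = 0.01534 h⁻¹
e^(−kτ) = e^(−0.01534 × 100) = 0.2157
Accumulation ratio R = 1 / (1 − e^(−kτ)) = 1 / (1 − 0.2157) = 1.275
Steady-state trough = C₀ × R × e^(−kτ) = 4.01 × 1.275 × 0.2157 = 1.103 mg/L

1.10 mg/L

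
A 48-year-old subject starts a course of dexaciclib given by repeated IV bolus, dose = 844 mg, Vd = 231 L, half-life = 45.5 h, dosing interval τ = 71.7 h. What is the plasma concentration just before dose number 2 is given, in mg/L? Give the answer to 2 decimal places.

C₀ per dose = Dose / Vd = 844 / 231 = 3.654 mg/L
k = ln2 / t½ = 0.693147 / 45.5 = 0.01523 h⁻¹
Fraction remaining after one interval: r = e^(−kτ) = e^(−0.01523 × 71.7) = 0.3355
Before dose 2, 1 dose has been given (aged 1τ).
C_trough = C₀ × r = 3.654 × 0.3355 = 1.226 mg/L

1.23 mg/L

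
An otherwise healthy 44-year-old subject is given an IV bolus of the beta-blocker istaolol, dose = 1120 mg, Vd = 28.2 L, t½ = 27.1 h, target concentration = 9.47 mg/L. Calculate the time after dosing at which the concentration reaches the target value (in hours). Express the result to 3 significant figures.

C₀ = Dose / Vd = 1120 / 28.2 = 39.72 mg/L
k = ln2 / t½ = 0.693147 / 27.1 = 0.02558 h⁻¹
t = ln(C₀ / C) / k = ln(39.72 / 9.47) / 0.02558
  = ln(4.194) / 0.02558 = 1.434 / 0.02558 = 56.06 h

56.1 h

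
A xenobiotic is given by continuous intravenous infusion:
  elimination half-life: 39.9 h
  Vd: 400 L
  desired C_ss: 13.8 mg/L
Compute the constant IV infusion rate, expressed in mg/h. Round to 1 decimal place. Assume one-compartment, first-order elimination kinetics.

95.9 mg/h

k = ln2 / t½ = 0.693147 / 39.9 = 0.01737 h⁻¹
CL = k × Vd = 0.01737 × 400 = 6.948 L/h
At steady state, infusion rate R₀ = Css × CL = 13.8 × 6.948 = 95.88 mg/h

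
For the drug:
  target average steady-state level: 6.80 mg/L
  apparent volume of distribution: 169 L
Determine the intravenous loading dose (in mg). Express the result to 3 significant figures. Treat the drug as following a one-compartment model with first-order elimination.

1150 mg

LD = Css × Vd = 6.80 × 169 = 1149 mg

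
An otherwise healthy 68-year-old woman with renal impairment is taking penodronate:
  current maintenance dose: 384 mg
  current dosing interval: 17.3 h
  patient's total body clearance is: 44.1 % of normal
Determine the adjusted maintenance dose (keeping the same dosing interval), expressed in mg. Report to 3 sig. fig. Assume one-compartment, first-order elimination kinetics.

169 mg

To keep the same average steady-state level, dosing rate must scale with clearance.
CL ratio = 44.1 / 100 = 0.4410
New dose (same interval) = 384 × 0.4410 = 169.3 mg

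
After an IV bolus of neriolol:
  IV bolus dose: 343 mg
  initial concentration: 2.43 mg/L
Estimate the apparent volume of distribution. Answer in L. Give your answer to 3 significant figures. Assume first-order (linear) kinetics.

141 L

Vd = Dose / C₀ = 343.0 / 2.43 = 141.2 L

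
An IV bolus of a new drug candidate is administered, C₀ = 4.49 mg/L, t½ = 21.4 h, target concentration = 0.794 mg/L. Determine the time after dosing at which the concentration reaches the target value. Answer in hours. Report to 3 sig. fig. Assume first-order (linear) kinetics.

k = ln2 / t½ = 0.693147 / 21.4 = 0.03239 h⁻¹
t = ln(C₀ / C) / k = ln(4.490 / 0.794) / 0.03239
  = ln(5.655) / 0.03239 = 1.733 / 0.03239 = 53.50 h

53.5 h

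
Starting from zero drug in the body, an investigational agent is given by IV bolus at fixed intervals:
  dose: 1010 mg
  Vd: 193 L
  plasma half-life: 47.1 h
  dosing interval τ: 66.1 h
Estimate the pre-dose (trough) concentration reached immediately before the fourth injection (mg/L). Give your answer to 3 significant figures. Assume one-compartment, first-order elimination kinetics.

C₀ per dose = Dose / Vd = 1010 / 193 = 5.233 mg/L
k = ln2 / t½ = 0.693147 / 47.1 = 0.01472 h⁻¹
Fraction remaining after one interval: r = e^(−kτ) = e^(−0.01472 × 66.1) = 0.3780
Before dose 4, 3 doses have been given (aged 1τ, 2τ, 3τ).
C_trough = C₀ × (r + r² + … + r^3) = C₀ × r(1−r^3)/(1−r)
        = 5.233 × 0.3780 × (1 − 0.05401) / (1 − 0.3780) = 3.008 mg/L

3.01 mg/L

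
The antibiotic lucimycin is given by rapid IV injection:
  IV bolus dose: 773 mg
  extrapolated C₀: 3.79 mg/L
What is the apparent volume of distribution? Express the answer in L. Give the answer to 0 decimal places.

204 L

Vd = Dose / C₀ = 773.0 / 3.79 = 204.0 L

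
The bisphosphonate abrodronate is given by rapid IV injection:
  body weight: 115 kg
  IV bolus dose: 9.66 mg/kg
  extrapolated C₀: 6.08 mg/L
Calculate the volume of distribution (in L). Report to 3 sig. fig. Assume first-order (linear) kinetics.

Dose = 9.66 × 115 = 1111 mg
Vd = Dose / C₀ = 1111 / 6.08 = 182.7 L

183 L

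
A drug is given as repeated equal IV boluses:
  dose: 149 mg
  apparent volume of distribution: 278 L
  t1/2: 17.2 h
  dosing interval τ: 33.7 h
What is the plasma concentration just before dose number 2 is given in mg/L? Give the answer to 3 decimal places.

0.138 mg/L

C₀ per dose = Dose / Vd = 149 / 278 = 0.5360 mg/L
k = ln2 / t½ = 0.693147 / 17.2 = 0.04030 h⁻¹
Fraction remaining after one interval: r = e^(−kτ) = e^(−0.04030 × 33.7) = 0.2571
Before dose 2, 1 dose has been given (aged 1τ).
C_trough = C₀ × r = 0.5360 × 0.2571 = 0.1378 mg/L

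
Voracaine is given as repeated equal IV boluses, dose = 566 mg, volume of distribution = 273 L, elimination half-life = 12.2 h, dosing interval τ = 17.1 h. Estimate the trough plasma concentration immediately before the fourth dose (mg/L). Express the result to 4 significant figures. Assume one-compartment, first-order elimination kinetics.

C₀ per dose = Dose / Vd = 566 / 273 = 2.073 mg/L
k = ln2 / t½ = 0.693147 / 12.2 = 0.05682 h⁻¹
Fraction remaining after one interval: r = e^(−kτ) = e^(−0.05682 × 17.1) = 0.3785
Before dose 4, 3 doses have been given (aged 1τ, 2τ, 3τ).
C_trough = C₀ × (r + r² + … + r^3) = C₀ × r(1−r^3)/(1−r)
        = 2.073 × 0.3785 × (1 − 0.05422) / (1 − 0.3785) = 1.194 mg/L

1.194 mg/L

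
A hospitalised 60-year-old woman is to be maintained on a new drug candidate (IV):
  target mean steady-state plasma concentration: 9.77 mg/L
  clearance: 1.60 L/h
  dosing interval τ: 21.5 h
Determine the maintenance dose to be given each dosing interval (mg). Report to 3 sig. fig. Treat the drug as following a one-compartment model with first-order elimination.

336 mg

At steady state, Dose/τ = Css × CL.
Dose = Css × CL × τ = 9.77 × 1.600 × 21.5 = 336.1 mg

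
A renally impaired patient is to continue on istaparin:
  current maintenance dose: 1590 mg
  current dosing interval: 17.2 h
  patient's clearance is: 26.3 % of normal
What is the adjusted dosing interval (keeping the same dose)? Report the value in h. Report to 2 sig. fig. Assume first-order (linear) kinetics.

To keep the same average steady-state level, dosing rate must scale with clearance.
CL ratio = 26.3 / 100 = 0.2630
New interval (same dose) = 17.2 / 0.2630 = 65.40 h

65 h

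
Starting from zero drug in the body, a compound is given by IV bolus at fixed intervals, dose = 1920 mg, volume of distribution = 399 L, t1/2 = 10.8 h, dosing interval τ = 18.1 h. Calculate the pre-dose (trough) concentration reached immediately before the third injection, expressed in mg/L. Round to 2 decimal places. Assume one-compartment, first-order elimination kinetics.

1.98 mg/L

C₀ per dose = Dose / Vd = 1920 / 399 = 4.812 mg/L
k = ln2 / t½ = 0.693147 / 10.8 = 0.06418 h⁻¹
Fraction remaining after one interval: r = e^(−kτ) = e^(−0.06418 × 18.1) = 0.3130
Before dose 3, 2 doses have been given (aged 1τ, 2τ).
C_trough = C₀ × (r + r²) = 4.812 × (0.3130 + 0.09797) = 1.978 mg/L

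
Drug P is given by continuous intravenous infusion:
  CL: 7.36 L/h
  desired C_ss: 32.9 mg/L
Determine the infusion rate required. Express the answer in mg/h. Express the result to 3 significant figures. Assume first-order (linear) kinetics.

242 mg/h

At steady state, infusion rate R₀ = Css × CL = 32.9 × 7.360 = 242.1 mg/h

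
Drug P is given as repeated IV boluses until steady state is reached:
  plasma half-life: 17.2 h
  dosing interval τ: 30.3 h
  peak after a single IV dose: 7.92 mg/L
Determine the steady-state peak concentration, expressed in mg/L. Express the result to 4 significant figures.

11.23 mg/L

k = ln2 / t½ = 0.693147 / 17.2 = 0.04030 h⁻¹
e^(−kτ) = e^(−0.04030 × 30.3) = 0.2949
Accumulation ratio R = 1 / (1 − e^(−kτ)) = 1 / (1 − 0.2949) = 1.418
Steady-state peak = C₀ × R = 7.92 × 1.418 = 11.23 mg/L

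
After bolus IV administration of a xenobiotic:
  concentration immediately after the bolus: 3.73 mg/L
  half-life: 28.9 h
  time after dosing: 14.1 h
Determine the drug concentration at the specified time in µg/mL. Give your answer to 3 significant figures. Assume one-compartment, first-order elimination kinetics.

k = ln2 / t½ = 0.693147 / 28.9 = 0.02398 h⁻¹
C = C₀ · e^(−k·t) = 3.730 × e^(−0.02398 × 14.1)
  = 3.730 × 0.7131 = 2.660 mg/L
(2.660 mg/L = 2.660 µg/mL)

2.66 µg/mL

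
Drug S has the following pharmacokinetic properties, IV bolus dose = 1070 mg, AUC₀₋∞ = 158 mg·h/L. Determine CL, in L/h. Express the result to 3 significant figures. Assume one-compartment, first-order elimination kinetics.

6.77 L/h

CL = Dose / AUC = 1070 / 158 = 6.772 L/h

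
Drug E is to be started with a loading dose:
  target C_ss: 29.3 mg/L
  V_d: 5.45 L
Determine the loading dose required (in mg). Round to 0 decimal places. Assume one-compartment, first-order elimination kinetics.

LD = Css × Vd = 29.3 × 5.45 = 159.7 mg

160 mg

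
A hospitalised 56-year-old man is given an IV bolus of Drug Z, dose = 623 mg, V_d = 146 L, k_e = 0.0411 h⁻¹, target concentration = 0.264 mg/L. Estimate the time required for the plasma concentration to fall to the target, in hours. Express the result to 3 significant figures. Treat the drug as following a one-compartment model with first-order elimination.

67.7 h

C₀ = Dose / Vd = 623.0 / 146 = 4.267 mg/L
t = ln(C₀ / C) / k = ln(4.267 / 0.264) / 0.04110
  = ln(16.16) / 0.04110 = 2.783 / 0.04110 = 67.71 h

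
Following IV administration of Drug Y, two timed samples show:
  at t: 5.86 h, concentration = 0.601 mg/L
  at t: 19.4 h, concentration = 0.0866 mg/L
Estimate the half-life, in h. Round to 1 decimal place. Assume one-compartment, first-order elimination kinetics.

k = ln(C₁/C₂) / (t₂ − t₁) = ln(0.601/0.0866) / (19.4 − 5.86)
  = 1.937 / 13.54 = 0.1431 h⁻¹
t½ = ln2 / k = 0.693147 / 0.1431 = 4.844 h

4.8 h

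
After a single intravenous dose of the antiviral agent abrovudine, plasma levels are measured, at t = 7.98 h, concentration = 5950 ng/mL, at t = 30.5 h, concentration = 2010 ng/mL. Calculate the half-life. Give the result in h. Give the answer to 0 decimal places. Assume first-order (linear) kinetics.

14 h

k = ln(C₁/C₂) / (t₂ − t₁) = ln(5950/2010) / (30.5 − 7.98)
  = 1.085 / 22.52 = 0.04818 h⁻¹
t½ = ln2 / k = 0.693147 / 0.04818 = 14.39 h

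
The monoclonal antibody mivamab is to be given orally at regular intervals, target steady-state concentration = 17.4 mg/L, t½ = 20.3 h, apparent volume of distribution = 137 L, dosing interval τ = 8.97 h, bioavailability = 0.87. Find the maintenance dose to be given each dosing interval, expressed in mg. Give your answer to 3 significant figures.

839 mg

k = ln2 / t½ = 0.693147 / 20.3 = 0.03415 h⁻¹
CL = k × Vd = 0.03415 × 137 = 4.679 L/h
At steady state, F × (Dose/τ) = Css × CL.
Dose = Css × CL × τ / F = 17.4 × 4.679 × 8.97 / 0.87 = 839.4 mg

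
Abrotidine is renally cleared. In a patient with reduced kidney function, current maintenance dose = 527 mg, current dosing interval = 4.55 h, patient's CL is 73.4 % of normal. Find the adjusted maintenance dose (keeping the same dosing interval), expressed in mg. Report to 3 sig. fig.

387 mg

To keep the same average steady-state level, dosing rate must scale with clearance.
CL ratio = 73.4 / 100 = 0.7340
New dose (same interval) = 527 × 0.7340 = 386.8 mg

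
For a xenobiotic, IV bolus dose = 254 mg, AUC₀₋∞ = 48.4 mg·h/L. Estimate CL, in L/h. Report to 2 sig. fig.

5.2 L/h

CL = Dose / AUC = 254 / 48.4 = 5.248 L/h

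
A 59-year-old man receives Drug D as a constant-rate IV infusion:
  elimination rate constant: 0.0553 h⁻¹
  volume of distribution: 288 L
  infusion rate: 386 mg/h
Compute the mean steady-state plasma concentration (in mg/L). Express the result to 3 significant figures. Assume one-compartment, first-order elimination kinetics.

24.2 mg/L

CL = k × Vd = 0.05530 × 288 = 15.93 L/h
At steady state Css = R₀ / CL = 386 / 15.93 = 24.23 mg/L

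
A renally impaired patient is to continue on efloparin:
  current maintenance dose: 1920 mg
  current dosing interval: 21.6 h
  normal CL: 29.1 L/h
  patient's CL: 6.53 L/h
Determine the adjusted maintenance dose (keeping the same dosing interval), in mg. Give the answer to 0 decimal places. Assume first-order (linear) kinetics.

431 mg

To keep the same average steady-state level, dosing rate must scale with clearance.
CL ratio = 6.53 / 29.1 = 0.2244
New dose (same interval) = 1920 × 0.2244 = 430.8 mg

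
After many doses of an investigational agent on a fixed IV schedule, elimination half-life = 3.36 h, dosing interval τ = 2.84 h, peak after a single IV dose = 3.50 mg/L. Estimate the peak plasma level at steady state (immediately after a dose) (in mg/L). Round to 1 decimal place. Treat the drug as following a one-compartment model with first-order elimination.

k = ln2 / t½ = 0.693147 / 3.36 = 0.2063 h⁻¹
e^(−kτ) = e^(−0.2063 × 2.84) = 0.5566
Accumulation ratio R = 1 / (1 − e^(−kτ)) = 1 / (1 − 0.5566) = 2.255
Steady-state peak = C₀ × R = 3.50 × 2.255 = 7.893 mg/L

7.9 mg/L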